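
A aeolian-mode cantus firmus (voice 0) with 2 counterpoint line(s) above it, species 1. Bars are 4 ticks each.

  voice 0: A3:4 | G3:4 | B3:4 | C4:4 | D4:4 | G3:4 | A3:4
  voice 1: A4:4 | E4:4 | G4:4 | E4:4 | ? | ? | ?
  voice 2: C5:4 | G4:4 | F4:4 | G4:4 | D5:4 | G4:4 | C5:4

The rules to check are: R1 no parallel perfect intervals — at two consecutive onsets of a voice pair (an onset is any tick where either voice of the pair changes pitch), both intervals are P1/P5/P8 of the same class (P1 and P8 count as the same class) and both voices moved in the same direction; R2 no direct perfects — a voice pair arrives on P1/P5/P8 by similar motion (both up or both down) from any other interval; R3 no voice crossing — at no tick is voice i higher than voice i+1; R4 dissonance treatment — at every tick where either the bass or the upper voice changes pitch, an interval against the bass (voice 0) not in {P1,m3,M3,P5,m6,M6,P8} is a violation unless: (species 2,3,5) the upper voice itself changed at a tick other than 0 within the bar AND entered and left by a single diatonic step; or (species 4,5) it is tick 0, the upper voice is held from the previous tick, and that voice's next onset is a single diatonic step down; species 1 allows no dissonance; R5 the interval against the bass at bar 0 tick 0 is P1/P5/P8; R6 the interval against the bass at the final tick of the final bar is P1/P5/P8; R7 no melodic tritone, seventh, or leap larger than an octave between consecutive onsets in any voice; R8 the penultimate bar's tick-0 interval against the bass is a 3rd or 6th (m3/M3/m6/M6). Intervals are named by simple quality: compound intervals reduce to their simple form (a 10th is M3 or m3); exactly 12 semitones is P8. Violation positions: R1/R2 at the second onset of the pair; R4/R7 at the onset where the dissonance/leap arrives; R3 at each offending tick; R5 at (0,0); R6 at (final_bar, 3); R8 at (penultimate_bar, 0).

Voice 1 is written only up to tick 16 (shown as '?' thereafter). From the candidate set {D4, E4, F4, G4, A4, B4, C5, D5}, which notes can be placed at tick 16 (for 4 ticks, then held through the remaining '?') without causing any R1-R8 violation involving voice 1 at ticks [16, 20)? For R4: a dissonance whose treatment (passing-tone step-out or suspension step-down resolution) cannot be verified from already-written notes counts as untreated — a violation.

{B4, D4, F4}

D4: legal
E4: violates R4
F4: legal
G4: violates R2,R4
A4: violates R2
B4: legal
C5: violates R4
D5: violates R2,R7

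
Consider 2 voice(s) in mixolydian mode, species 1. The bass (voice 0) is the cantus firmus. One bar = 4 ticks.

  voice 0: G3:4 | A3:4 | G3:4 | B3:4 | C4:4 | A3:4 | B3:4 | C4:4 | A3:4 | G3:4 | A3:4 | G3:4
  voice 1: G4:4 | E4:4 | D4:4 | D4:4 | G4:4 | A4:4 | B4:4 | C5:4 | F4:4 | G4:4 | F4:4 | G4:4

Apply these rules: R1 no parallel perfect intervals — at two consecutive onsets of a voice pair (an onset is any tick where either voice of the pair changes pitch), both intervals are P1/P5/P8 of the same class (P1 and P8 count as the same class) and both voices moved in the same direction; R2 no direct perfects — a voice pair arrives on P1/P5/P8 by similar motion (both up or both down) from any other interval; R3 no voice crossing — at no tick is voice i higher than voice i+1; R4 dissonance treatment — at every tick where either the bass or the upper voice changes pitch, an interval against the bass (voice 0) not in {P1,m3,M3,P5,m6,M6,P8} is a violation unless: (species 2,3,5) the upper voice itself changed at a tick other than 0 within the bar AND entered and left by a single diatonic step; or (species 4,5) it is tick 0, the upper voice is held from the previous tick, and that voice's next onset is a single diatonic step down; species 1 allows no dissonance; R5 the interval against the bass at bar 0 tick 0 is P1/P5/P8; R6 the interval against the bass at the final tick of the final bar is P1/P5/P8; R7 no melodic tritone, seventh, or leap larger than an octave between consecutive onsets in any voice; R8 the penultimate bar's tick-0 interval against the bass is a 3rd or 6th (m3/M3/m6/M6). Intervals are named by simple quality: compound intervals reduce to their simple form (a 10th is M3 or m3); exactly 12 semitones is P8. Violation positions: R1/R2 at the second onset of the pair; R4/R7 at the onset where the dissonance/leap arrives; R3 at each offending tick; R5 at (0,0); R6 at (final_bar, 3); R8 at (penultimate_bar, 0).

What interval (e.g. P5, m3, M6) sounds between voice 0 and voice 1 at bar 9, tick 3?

P8

voice 0=G3 voice 1=G4 -> P8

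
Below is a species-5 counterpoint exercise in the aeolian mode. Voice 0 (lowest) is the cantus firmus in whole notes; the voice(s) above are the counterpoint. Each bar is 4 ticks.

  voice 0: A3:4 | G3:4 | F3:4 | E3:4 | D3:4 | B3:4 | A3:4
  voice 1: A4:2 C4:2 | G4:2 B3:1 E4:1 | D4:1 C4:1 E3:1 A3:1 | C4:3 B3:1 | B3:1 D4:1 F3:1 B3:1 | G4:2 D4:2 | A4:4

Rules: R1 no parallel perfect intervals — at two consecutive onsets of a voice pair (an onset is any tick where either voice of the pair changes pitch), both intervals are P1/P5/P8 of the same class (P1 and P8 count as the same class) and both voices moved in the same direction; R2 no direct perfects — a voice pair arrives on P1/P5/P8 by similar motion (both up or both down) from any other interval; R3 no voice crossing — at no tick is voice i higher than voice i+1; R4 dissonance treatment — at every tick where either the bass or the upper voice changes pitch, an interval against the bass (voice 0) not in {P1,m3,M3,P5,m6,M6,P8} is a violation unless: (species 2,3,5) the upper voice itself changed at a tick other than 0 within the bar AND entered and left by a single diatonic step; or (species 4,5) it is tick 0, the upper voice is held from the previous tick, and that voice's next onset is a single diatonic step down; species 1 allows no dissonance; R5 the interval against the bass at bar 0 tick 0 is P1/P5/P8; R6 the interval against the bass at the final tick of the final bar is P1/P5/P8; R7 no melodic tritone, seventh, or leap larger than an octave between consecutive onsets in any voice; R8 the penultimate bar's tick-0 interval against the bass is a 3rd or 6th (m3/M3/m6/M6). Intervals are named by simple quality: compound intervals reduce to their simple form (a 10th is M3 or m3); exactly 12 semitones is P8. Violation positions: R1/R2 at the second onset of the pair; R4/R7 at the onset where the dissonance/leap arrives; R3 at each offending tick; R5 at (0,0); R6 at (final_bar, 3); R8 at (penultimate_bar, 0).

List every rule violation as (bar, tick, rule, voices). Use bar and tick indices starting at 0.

(2, 2, R3, (0, 1))
(2, 2, R4, (0, 1))
(4, 3, R7, (1,))

bar 0: v0=A3 v1=A4 downbeat P8
bar 1: v0=G3 v1=G4 downbeat P8
bar 2: v0=F3 v1=D4 downbeat M6
bar 3: v0=E3 v1=C4 downbeat m6
bar 4: v0=D3 v1=B3 downbeat M6
bar 5: v0=B3 v1=G4 downbeat m6
bar 6: v0=A3 v1=A4 downbeat P8
  -> R3 @ bar 2 tick 2 v(0, 1): F3 above E3
  -> R4 @ bar 2 tick 2 v(0, 1): F3/E3 m2 untreated
  -> R7 @ bar 4 tick 3 v(1,): F3->B3 leap 6st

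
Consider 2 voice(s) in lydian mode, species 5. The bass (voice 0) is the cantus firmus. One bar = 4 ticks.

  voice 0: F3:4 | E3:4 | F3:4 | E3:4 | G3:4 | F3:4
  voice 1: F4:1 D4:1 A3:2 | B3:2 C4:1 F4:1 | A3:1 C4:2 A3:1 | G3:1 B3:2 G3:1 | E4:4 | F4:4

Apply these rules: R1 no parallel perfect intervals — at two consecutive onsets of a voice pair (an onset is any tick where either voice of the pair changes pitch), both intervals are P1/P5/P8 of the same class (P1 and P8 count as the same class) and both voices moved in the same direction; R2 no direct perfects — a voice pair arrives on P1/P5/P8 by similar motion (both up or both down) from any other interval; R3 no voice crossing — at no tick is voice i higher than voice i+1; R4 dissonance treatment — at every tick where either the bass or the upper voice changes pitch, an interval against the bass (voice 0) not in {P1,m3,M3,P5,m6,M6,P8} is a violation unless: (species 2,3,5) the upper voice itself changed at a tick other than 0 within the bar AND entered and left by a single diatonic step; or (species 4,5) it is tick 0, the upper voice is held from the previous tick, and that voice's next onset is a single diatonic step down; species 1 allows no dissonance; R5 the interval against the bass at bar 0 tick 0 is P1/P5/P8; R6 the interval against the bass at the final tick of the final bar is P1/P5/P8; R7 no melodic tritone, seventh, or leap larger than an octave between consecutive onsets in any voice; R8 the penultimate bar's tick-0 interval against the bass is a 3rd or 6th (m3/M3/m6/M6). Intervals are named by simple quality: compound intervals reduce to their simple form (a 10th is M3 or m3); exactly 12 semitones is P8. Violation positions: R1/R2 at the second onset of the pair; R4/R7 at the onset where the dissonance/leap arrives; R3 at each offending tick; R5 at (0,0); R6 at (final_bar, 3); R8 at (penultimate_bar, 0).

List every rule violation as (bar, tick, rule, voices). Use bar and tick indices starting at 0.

bar 0: v0=F3 v1=F4 downbeat P8
bar 1: v0=E3 v1=B3 downbeat P5
bar 2: v0=F3 v1=A3 downbeat M3
bar 3: v0=E3 v1=G3 downbeat m3
bar 4: v0=G3 v1=E4 downbeat M6
bar 5: v0=F3 v1=F4 downbeat P8
  -> R4 @ bar 1 tick 3 v(0, 1): E3/F4 m2 untreated

(1, 3, R4, (0, 1))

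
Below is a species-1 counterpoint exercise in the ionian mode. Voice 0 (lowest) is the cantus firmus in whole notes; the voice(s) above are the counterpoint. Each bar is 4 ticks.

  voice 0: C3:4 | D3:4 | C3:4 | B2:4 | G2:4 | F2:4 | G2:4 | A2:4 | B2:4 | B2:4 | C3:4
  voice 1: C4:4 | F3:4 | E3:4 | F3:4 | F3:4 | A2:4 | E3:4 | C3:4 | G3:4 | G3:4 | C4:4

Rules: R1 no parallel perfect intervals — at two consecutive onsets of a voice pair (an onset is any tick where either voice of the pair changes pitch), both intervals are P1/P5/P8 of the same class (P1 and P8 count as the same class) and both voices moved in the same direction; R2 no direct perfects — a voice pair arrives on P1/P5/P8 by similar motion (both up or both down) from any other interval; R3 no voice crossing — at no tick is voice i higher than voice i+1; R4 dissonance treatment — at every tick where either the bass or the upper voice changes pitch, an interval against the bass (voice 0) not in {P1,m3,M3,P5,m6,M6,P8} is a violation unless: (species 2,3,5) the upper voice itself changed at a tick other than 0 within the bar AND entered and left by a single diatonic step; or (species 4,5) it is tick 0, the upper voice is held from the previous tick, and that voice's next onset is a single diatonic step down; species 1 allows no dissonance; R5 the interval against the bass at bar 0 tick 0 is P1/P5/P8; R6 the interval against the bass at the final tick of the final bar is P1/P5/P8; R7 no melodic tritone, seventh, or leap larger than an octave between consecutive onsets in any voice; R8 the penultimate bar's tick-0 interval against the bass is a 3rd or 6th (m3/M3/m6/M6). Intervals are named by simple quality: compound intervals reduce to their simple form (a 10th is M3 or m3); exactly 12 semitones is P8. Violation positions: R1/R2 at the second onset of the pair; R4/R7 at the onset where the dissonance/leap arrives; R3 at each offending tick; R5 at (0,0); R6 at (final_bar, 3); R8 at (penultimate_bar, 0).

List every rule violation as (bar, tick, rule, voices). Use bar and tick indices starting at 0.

(3, 0, R4, (0, 1))
(4, 0, R4, (0, 1))
(10, 0, R2, (0, 1))

bar 0: v0=C3 v1=C4 downbeat P8
bar 1: v0=D3 v1=F3 downbeat m3
bar 2: v0=C3 v1=E3 downbeat M3
bar 3: v0=B2 v1=F3 downbeat TT
bar 4: v0=G2 v1=F3 downbeat m7
bar 5: v0=F2 v1=A2 downbeat M3
bar 6: v0=G2 v1=E3 downbeat M6
bar 7: v0=A2 v1=C3 downbeat m3
bar 8: v0=B2 v1=G3 downbeat m6
bar 9: v0=B2 v1=G3 downbeat m6
bar 10: v0=C3 v1=C4 downbeat P8
  -> R4 @ bar 3 tick 0 v(0, 1): B2/F3 TT untreated
  -> R4 @ bar 4 tick 0 v(0, 1): G2/F3 m7 untreated
  -> R2 @ bar 10 tick 0 v(0, 1): B2/G3 m6 -> C3/C4 P8 similar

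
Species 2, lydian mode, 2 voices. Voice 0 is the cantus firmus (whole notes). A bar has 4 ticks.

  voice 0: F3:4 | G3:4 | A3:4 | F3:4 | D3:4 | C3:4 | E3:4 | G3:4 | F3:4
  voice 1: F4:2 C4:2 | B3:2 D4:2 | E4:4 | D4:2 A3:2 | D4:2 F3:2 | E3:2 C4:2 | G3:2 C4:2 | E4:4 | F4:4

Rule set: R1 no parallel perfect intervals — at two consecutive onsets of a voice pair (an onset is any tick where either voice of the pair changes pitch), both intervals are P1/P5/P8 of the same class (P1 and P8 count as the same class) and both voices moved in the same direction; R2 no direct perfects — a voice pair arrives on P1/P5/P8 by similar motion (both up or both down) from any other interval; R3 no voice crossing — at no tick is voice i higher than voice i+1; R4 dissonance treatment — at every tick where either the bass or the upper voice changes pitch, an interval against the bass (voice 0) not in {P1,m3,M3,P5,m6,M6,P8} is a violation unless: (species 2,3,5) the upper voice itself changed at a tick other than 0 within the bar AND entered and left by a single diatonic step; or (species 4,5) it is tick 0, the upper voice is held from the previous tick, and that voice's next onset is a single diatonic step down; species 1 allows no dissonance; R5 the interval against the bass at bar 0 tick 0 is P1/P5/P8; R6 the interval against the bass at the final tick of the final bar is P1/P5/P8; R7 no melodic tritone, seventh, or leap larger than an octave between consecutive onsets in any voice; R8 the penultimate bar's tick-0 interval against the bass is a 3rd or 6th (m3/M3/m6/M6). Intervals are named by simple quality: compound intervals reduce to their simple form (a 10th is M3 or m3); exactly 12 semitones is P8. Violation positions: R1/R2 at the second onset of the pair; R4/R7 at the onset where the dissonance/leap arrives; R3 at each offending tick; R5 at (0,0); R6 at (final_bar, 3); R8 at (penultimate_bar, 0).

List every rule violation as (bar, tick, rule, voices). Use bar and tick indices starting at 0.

bar 0: v0=F3 v1=F4 downbeat P8
bar 1: v0=G3 v1=B3 downbeat M3
bar 2: v0=A3 v1=E4 downbeat P5
bar 3: v0=F3 v1=D4 downbeat M6
bar 4: v0=D3 v1=D4 downbeat P8
bar 5: v0=C3 v1=E3 downbeat M3
bar 6: v0=E3 v1=G3 downbeat m3
bar 7: v0=G3 v1=E4 downbeat M6
bar 8: v0=F3 v1=F4 downbeat P8
  -> R1 @ bar 2 tick 0 v(0, 1): G3/D4 P5 -> A3/E4 P5 similar

(2, 0, R1, (0, 1))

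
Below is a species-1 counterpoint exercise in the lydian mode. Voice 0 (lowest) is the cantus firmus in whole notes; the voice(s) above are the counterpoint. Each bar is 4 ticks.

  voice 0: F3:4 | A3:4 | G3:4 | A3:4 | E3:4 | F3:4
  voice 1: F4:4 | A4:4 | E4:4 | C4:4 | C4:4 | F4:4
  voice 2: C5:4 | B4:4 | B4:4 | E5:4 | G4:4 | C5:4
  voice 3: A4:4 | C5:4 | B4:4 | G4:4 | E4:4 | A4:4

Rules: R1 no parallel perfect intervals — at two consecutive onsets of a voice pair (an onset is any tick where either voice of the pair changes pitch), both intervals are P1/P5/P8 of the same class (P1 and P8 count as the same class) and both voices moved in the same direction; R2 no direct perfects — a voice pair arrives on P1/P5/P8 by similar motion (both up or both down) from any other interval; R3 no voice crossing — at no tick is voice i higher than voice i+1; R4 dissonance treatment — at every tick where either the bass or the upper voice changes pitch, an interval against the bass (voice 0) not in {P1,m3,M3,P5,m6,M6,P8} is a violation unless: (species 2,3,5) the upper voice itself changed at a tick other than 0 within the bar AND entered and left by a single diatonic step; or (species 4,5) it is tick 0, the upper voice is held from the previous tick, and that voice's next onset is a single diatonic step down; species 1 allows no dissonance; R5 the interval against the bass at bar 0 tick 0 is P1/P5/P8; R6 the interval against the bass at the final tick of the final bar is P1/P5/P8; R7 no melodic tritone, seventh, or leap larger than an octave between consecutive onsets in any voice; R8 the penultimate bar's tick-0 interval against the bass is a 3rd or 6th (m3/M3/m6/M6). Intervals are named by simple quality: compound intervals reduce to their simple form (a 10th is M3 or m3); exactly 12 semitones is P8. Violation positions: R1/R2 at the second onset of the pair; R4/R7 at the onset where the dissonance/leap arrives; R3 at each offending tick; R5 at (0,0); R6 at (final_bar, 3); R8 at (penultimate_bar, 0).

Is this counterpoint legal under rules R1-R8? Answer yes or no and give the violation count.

No (29 violations)

bar 0: v0=F3 v1=F4 v2=C5 v3=A4 (M3)
bar 1: v0=A3 v1=A4 v2=B4 v3=C5 (m3)
bar 2: v0=G3 v1=E4 v2=B4 v3=B4 (M3)
bar 3: v0=A3 v1=C4 v2=E5 v3=G4 (m7)
bar 4: v0=E3 v1=C4 v2=G4 v3=E4 (P8)
bar 5: v0=F3 v1=F4 v2=C5 v3=A4 (M3)
  R3 @ bar0.0: C5 above A4
  R5 @ bar0.0: opens on M3
  R3 @ bar0.1: C5 above A4
  R3 @ bar0.2: C5 above A4
  R3 @ bar0.3: C5 above A4
  R1 @ bar1.0: F3/F4 P8 -> A3/A4 P8 similar
  R4 @ bar1.0: A3/B4 M2 untreated
  R2 @ bar2.0: A4/C5 m3 -> E4/B4 P5 similar
  R1 @ bar3.0: E4/B4 P5 -> C4/G4 P5 similar
  R2 @ bar3.0: G3/B4 M3 -> A3/E5 P5 similar
  R3 @ bar3.0: E5 above G4
  R4 @ bar3.0: A3/G4 m7 untreated
  R3 @ bar3.1: E5 above G4
  R3 @ bar3.2: E5 above G4
  R3 @ bar3.3: E5 above G4
  R2 @ bar4.0: A3/G4 m7 -> E3/E4 P8 similar
  R3 @ bar4.0: G4 above E4
  R8 @ bar4.0: penult P8 not 3rd/6th
  R3 @ bar4.1: G4 above E4
  R3 @ bar4.2: G4 above E4
  R3 @ bar4.3: G4 above E4
  R1 @ bar5.0: C4/G4 P5 -> F4/C5 P5 similar
  R2 @ bar5.0: E3/C4 m6 -> F3/F4 P8 similar
  R2 @ bar5.0: E3/G4 m3 -> F3/C5 P5 similar
  R3 @ bar5.0: C5 above A4
  R3 @ bar5.1: C5 above A4
  R3 @ bar5.2: C5 above A4
  R3 @ bar5.3: C5 above A4
  R6 @ bar5.3: closes on M3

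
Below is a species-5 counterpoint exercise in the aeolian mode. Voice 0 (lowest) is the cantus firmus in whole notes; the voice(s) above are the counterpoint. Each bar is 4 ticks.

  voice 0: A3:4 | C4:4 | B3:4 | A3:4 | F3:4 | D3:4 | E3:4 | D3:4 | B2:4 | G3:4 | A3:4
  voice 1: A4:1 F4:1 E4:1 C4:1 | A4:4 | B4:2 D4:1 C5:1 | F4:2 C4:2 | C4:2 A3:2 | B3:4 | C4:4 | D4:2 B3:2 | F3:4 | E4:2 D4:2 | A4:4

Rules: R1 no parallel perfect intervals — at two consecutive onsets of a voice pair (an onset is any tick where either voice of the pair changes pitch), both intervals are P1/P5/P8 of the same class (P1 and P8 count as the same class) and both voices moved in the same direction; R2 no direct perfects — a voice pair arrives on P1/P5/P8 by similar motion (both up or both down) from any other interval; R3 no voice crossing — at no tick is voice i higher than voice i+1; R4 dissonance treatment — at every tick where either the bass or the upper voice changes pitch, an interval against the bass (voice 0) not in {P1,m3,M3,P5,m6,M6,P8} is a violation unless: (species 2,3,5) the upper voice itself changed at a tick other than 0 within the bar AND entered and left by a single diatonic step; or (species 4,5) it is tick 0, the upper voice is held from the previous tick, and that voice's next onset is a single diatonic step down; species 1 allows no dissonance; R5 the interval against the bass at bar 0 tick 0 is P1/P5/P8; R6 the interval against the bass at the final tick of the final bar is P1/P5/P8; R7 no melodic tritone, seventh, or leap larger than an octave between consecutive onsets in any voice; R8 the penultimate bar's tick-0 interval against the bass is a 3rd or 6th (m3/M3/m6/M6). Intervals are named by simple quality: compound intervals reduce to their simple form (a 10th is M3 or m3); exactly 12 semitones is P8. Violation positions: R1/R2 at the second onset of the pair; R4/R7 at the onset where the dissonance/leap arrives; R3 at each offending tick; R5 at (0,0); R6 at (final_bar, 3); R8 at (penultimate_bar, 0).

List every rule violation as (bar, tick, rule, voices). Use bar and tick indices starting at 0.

(2, 3, R4, (0, 1))
(2, 3, R7, (1,))
(8, 0, R4, (0, 1))
(8, 0, R7, (1,))
(9, 0, R7, (1,))
(10, 0, R2, (0, 1))

bar 0: v0=A3 v1=A4 downbeat P8
bar 1: v0=C4 v1=A4 downbeat M6
bar 2: v0=B3 v1=B4 downbeat P8
bar 3: v0=A3 v1=F4 downbeat m6
bar 4: v0=F3 v1=C4 downbeat P5
bar 5: v0=D3 v1=B3 downbeat M6
bar 6: v0=E3 v1=C4 downbeat m6
bar 7: v0=D3 v1=D4 downbeat P8
bar 8: v0=B2 v1=F3 downbeat TT
bar 9: v0=G3 v1=E4 downbeat M6
bar 10: v0=A3 v1=A4 downbeat P8
  -> R4 @ bar 2 tick 3 v(0, 1): B3/C5 m2 untreated
  -> R7 @ bar 2 tick 3 v(1,): D4->C5 leap 10st
  -> R4 @ bar 8 tick 0 v(0, 1): B2/F3 TT untreated
  -> R7 @ bar 8 tick 0 v(1,): B3->F3 leap 6st
  -> R7 @ bar 9 tick 0 v(1,): F3->E4 leap 11st
  -> R2 @ bar 10 tick 0 v(0, 1): G3/D4 P5 -> A3/A4 P8 similar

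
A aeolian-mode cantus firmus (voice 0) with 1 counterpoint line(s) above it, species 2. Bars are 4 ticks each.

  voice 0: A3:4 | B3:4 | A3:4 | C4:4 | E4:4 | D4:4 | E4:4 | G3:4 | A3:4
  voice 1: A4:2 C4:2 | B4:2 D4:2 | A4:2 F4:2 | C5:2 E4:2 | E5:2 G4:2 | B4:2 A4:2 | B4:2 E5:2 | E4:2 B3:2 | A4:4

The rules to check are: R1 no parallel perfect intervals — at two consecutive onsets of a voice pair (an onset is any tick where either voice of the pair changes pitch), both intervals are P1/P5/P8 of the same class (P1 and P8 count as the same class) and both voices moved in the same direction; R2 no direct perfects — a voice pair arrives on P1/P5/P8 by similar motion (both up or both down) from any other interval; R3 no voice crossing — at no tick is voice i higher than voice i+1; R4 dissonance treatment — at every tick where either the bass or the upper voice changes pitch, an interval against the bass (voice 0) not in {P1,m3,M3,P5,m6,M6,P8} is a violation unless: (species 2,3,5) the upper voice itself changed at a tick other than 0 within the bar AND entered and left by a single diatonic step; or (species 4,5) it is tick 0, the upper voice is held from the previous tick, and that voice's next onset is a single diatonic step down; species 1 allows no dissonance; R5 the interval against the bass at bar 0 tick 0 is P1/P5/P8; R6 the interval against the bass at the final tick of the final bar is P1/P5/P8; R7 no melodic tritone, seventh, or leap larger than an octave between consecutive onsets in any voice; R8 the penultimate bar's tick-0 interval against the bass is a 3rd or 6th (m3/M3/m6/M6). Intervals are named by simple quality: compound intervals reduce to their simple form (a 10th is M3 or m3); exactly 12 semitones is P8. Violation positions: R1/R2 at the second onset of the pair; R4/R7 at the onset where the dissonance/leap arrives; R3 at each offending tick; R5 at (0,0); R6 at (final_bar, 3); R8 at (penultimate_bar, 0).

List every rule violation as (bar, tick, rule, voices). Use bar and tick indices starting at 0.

(1, 0, R2, (0, 1))
(1, 0, R7, (1,))
(3, 0, R2, (0, 1))
(4, 0, R2, (0, 1))
(6, 0, R1, (0, 1))
(8, 0, R2, (0, 1))
(8, 0, R7, (1,))

bar 0: v0=A3 v1=A4 downbeat P8
bar 1: v0=B3 v1=B4 downbeat P8
bar 2: v0=A3 v1=A4 downbeat P8
bar 3: v0=C4 v1=C5 downbeat P8
bar 4: v0=E4 v1=E5 downbeat P8
bar 5: v0=D4 v1=B4 downbeat M6
bar 6: v0=E4 v1=B4 downbeat P5
bar 7: v0=G3 v1=E4 downbeat M6
bar 8: v0=A3 v1=A4 downbeat P8
  -> R2 @ bar 1 tick 0 v(0, 1): A3/C4 m3 -> B3/B4 P8 similar
  -> R7 @ bar 1 tick 0 v(1,): C4->B4 leap 11st
  -> R2 @ bar 3 tick 0 v(0, 1): A3/F4 m6 -> C4/C5 P8 similar
  -> R2 @ bar 4 tick 0 v(0, 1): C4/E4 M3 -> E4/E5 P8 similar
  -> R1 @ bar 6 tick 0 v(0, 1): D4/A4 P5 -> E4/B4 P5 similar
  -> R2 @ bar 8 tick 0 v(0, 1): G3/B3 M3 -> A3/A4 P8 similar
  -> R7 @ bar 8 tick 0 v(1,): B3->A4 leap 10st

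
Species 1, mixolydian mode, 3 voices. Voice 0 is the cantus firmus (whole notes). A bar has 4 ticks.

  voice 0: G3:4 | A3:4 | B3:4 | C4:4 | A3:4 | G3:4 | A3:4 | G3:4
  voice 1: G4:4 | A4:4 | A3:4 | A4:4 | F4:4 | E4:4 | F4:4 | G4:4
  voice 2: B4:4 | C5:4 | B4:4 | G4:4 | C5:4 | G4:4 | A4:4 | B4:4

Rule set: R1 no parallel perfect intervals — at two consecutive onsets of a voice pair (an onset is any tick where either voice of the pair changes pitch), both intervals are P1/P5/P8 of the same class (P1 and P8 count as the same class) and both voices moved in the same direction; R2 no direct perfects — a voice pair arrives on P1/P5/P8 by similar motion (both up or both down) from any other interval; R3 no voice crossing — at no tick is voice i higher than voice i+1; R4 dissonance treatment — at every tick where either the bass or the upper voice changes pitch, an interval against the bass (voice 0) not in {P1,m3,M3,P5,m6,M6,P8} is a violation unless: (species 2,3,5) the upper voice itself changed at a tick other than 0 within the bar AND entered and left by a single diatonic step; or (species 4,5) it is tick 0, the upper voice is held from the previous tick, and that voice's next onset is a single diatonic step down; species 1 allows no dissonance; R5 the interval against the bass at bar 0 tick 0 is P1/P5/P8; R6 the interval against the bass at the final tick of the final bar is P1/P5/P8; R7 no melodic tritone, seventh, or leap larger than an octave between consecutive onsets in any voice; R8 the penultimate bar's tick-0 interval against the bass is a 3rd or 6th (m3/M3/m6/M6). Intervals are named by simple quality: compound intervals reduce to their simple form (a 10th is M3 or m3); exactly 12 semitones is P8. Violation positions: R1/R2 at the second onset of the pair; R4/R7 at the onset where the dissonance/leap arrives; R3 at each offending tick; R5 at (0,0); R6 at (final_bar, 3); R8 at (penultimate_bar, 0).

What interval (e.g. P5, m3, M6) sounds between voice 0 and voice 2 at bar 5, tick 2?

voice 0=G3 voice 2=G4 -> P8

P8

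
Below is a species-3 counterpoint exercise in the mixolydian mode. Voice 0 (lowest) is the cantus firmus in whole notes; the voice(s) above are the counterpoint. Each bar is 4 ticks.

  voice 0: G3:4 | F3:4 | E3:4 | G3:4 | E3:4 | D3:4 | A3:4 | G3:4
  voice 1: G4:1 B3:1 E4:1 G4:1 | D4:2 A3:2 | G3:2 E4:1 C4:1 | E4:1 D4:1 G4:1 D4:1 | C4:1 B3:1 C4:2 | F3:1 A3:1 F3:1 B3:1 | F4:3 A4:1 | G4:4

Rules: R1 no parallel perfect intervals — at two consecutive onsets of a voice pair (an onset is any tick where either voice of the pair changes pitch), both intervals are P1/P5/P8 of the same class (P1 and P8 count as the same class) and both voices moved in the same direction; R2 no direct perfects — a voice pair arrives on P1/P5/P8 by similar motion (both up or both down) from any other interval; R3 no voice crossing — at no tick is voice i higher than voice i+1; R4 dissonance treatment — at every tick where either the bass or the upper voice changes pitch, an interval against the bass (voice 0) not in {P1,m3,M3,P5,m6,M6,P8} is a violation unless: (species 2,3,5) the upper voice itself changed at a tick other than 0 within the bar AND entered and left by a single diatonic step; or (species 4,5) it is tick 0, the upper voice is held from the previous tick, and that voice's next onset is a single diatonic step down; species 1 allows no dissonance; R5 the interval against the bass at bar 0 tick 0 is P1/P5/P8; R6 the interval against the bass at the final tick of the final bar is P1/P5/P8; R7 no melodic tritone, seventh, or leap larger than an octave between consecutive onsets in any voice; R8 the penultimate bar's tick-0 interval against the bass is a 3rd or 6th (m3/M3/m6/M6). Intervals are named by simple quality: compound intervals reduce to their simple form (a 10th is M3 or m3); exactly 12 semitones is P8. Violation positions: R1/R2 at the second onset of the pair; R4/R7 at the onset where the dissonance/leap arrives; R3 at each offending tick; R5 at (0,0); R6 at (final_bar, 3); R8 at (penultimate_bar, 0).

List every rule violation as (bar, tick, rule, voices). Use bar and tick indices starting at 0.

bar 0: v0=G3 v1=G4 downbeat P8
bar 1: v0=F3 v1=D4 downbeat M6
bar 2: v0=E3 v1=G3 downbeat m3
bar 3: v0=G3 v1=E4 downbeat M6
bar 4: v0=E3 v1=C4 downbeat m6
bar 5: v0=D3 v1=F3 downbeat m3
bar 6: v0=A3 v1=F4 downbeat m6
bar 7: v0=G3 v1=G4 downbeat P8
  -> R7 @ bar 5 tick 3 v(1,): F3->B3 leap 6st
  -> R7 @ bar 6 tick 0 v(1,): B3->F4 leap 6st
  -> R1 @ bar 7 tick 0 v(0, 1): A3/A4 P8 -> G3/G4 P8 similar

(5, 3, R7, (1,))
(6, 0, R7, (1,))
(7, 0, R1, (0, 1))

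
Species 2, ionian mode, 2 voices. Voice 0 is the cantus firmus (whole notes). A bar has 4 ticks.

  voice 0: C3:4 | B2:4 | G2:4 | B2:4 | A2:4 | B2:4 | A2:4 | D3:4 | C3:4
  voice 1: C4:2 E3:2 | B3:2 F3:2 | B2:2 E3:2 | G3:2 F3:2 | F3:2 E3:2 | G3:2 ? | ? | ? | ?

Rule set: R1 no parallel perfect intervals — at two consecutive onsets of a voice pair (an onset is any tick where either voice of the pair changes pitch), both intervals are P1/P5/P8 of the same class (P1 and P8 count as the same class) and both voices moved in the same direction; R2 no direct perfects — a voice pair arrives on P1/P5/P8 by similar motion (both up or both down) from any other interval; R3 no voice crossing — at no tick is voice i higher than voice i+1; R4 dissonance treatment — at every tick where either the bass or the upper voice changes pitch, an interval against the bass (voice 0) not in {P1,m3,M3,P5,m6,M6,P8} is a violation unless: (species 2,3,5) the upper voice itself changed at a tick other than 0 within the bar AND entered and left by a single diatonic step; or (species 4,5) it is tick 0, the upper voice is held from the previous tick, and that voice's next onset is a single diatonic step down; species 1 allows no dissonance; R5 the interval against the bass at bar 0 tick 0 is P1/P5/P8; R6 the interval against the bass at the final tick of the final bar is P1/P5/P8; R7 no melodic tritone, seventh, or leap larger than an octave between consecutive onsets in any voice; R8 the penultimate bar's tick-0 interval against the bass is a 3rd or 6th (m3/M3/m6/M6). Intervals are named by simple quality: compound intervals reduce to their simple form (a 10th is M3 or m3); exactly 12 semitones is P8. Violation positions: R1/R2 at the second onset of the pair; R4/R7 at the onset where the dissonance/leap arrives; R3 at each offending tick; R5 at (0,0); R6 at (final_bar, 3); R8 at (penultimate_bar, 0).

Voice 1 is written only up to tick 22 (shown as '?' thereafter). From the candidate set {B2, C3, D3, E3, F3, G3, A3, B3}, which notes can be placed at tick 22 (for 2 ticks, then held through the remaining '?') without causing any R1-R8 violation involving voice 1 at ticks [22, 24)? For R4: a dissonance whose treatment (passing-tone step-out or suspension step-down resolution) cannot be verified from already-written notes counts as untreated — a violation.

B2: legal
C3: violates R4
D3: legal
E3: violates R4
F3: violates R4
G3: legal
A3: violates R4
B3: legal

{B2, B3, D3, G3}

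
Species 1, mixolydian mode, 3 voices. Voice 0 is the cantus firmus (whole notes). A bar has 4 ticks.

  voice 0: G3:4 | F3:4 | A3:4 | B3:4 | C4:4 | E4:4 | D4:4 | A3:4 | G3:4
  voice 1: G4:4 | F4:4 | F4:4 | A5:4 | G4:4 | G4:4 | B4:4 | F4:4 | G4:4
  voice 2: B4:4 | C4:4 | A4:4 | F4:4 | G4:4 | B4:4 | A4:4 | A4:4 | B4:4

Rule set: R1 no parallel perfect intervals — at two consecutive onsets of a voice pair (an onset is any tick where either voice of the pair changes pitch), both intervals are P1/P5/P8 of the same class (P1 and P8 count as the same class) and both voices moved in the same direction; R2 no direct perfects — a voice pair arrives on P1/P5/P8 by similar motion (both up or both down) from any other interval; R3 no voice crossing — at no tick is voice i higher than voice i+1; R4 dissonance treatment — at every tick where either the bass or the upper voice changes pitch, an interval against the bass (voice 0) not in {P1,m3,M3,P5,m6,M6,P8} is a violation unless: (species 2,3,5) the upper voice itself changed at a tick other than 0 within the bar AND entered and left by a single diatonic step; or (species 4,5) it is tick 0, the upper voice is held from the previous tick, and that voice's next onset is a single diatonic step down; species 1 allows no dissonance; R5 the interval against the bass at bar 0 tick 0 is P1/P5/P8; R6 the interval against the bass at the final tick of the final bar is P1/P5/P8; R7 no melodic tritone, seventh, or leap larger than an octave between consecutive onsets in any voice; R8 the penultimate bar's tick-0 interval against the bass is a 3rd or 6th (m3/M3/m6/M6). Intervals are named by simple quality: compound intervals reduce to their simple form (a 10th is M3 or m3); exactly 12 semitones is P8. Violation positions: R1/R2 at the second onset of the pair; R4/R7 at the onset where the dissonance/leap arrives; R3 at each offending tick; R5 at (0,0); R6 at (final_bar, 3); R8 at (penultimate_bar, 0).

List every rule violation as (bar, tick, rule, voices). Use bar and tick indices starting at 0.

bar 0: v0=G3 v1=G4 v2=B4 downbeat M3
bar 1: v0=F3 v1=F4 v2=C4 downbeat P5
bar 2: v0=A3 v1=F4 v2=A4 downbeat P8
bar 3: v0=B3 v1=A5 v2=F4 downbeat TT
bar 4: v0=C4 v1=G4 v2=G4 downbeat P5
bar 5: v0=E4 v1=G4 v2=B4 downbeat P5
bar 6: v0=D4 v1=B4 v2=A4 downbeat P5
bar 7: v0=A3 v1=F4 v2=A4 downbeat P8
bar 8: v0=G3 v1=G4 v2=B4 downbeat M3
  -> R5 @ bar 0 tick 0 v(0, 2): opens on M3
  -> R1 @ bar 1 tick 0 v(0, 1): G3/G4 P8 -> F3/F4 P8 similar
  -> R2 @ bar 1 tick 0 v(0, 2): G3/B4 M3 -> F3/C4 P5 similar
  -> R3 @ bar 1 tick 0 v(1, 2): F4 above C4
  -> R7 @ bar 1 tick 0 v(2,): B4->C4 leap 11st
  -> R3 @ bar 1 tick 1 v(1, 2): F4 above C4
  -> R3 @ bar 1 tick 2 v(1, 2): F4 above C4
  -> R3 @ bar 1 tick 3 v(1, 2): F4 above C4
  -> R2 @ bar 2 tick 0 v(0, 2): F3/C4 P5 -> A3/A4 P8 similar
  -> R3 @ bar 3 tick 0 v(1, 2): A5 above F4
  -> R4 @ bar 3 tick 0 v(0, 1): B3/A5 m7 untreated
  -> R4 @ bar 3 tick 0 v(0, 2): B3/F4 TT untreated
  -> R7 @ bar 3 tick 0 v(1,): F4->A5 leap 16st
  -> R3 @ bar 3 tick 1 v(1, 2): A5 above F4
  -> R3 @ bar 3 tick 2 v(1, 2): A5 above F4
  -> R3 @ bar 3 tick 3 v(1, 2): A5 above F4
  -> R2 @ bar 4 tick 0 v(0, 2): B3/F4 TT -> C4/G4 P5 similar
  -> R7 @ bar 4 tick 0 v(1,): A5->G4 leap 14st
  -> R1 @ bar 5 tick 0 v(0, 2): C4/G4 P5 -> E4/B4 P5 similar
  -> R1 @ bar 6 tick 0 v(0, 2): E4/B4 P5 -> D4/A4 P5 similar
  -> R3 @ bar 6 tick 0 v(1, 2): B4 above A4
  -> R3 @ bar 6 tick 1 v(1, 2): B4 above A4
  -> R3 @ bar 6 tick 2 v(1, 2): B4 above A4
  -> R3 @ bar 6 tick 3 v(1, 2): B4 above A4
  -> R7 @ bar 7 tick 0 v(1,): B4->F4 leap 6st
  -> R8 @ bar 7 tick 0 v(0, 2): penult P8 not 3rd/6th
  -> R6 @ bar 8 tick 3 v(0, 2): closes on M3

(0, 0, R5, (0, 2))
(1, 0, R1, (0, 1))
(1, 0, R2, (0, 2))
(1, 0, R3, (1, 2))
(1, 0, R7, (2,))
(1, 1, R3, (1, 2))
(1, 2, R3, (1, 2))
(1, 3, R3, (1, 2))
(2, 0, R2, (0, 2))
(3, 0, R3, (1, 2))
(3, 0, R4, (0, 1))
(3, 0, R4, (0, 2))
(3, 0, R7, (1,))
(3, 1, R3, (1, 2))
(3, 2, R3, (1, 2))
(3, 3, R3, (1, 2))
(4, 0, R2, (0, 2))
(4, 0, R7, (1,))
(5, 0, R1, (0, 2))
(6, 0, R1, (0, 2))
(6, 0, R3, (1, 2))
(6, 1, R3, (1, 2))
(6, 2, R3, (1, 2))
(6, 3, R3, (1, 2))
(7, 0, R7, (1,))
(7, 0, R8, (0, 2))
(8, 3, R6, (0, 2))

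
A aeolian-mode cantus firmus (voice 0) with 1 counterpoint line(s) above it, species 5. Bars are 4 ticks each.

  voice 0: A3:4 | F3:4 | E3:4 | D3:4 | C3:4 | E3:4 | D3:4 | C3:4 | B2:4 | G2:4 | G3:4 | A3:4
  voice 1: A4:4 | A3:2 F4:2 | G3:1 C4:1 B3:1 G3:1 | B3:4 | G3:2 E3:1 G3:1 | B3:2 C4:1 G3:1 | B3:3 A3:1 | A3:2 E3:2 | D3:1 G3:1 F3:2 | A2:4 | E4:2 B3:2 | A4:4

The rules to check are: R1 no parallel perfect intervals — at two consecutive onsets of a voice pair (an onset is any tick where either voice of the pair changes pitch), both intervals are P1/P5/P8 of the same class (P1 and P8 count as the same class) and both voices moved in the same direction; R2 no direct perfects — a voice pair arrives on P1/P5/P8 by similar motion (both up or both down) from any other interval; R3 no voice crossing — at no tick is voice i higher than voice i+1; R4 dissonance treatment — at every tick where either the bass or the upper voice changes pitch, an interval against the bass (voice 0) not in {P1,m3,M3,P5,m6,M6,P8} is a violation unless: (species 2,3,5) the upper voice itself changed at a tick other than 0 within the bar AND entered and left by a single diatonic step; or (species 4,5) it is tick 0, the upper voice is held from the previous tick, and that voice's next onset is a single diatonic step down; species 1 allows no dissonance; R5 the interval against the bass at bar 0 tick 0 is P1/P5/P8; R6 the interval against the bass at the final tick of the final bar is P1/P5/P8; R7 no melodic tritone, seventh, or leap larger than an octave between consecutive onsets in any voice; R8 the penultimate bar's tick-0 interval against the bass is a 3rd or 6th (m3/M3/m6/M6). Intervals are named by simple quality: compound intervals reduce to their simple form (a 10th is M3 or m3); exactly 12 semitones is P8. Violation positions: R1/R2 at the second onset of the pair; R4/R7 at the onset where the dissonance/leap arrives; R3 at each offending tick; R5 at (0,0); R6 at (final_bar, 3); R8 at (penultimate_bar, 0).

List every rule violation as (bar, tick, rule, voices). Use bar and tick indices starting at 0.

bar 0: v0=A3 v1=A4 downbeat P8
bar 1: v0=F3 v1=A3 downbeat M3
bar 2: v0=E3 v1=G3 downbeat m3
bar 3: v0=D3 v1=B3 downbeat M6
bar 4: v0=C3 v1=G3 downbeat P5
bar 5: v0=E3 v1=B3 downbeat P5
bar 6: v0=D3 v1=B3 downbeat M6
bar 7: v0=C3 v1=A3 downbeat M6
bar 8: v0=B2 v1=D3 downbeat m3
bar 9: v0=G2 v1=A2 downbeat M2
bar 10: v0=G3 v1=E4 downbeat M6
bar 11: v0=A3 v1=A4 downbeat P8
  -> R7 @ bar 2 tick 0 v(1,): F4->G3 leap 10st
  -> R2 @ bar 4 tick 0 v(0, 1): D3/B3 M6 -> C3/G3 P5 similar
  -> R1 @ bar 5 tick 0 v(0, 1): C3/G3 P5 -> E3/B3 P5 similar
  -> R4 @ bar 8 tick 2 v(0, 1): B2/F3 TT untreated
  -> R4 @ bar 9 tick 0 v(0, 1): G2/A2 M2 untreated
  -> R7 @ bar 10 tick 0 v(1,): A2->E4 leap 19st
  -> R2 @ bar 11 tick 0 v(0, 1): G3/B3 M3 -> A3/A4 P8 similar
  -> R7 @ bar 11 tick 0 v(1,): B3->A4 leap 10st

(2, 0, R7, (1,))
(4, 0, R2, (0, 1))
(5, 0, R1, (0, 1))
(8, 2, R4, (0, 1))
(9, 0, R4, (0, 1))
(10, 0, R7, (1,))
(11, 0, R2, (0, 1))
(11, 0, R7, (1,))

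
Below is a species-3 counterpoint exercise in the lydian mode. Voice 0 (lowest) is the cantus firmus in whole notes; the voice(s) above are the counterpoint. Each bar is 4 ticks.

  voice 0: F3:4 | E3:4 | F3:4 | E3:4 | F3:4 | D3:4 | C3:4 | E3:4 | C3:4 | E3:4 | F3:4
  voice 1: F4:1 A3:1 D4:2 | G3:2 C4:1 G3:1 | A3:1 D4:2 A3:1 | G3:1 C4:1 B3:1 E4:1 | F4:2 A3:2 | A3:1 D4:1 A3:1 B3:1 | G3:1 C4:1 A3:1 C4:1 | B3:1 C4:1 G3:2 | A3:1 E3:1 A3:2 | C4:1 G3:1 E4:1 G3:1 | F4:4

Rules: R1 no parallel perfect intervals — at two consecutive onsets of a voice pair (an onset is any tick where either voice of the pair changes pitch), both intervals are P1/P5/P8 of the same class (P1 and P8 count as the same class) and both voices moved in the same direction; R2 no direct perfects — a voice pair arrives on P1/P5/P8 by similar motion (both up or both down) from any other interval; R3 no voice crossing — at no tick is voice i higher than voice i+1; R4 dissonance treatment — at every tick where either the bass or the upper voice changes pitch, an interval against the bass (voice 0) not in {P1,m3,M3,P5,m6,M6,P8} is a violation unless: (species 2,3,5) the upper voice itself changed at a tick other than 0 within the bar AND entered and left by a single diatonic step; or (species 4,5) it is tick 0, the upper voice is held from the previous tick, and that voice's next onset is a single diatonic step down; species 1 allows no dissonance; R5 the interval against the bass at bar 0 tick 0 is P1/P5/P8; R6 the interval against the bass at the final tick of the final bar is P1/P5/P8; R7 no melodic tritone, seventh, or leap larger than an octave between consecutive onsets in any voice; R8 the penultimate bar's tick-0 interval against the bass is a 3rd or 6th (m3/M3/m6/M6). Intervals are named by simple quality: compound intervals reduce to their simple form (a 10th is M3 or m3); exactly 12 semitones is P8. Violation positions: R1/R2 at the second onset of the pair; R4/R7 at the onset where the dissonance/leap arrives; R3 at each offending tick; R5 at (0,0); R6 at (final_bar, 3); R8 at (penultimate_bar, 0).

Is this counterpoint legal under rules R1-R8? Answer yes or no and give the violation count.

No (4 violations)

bar 0: v0=F3 v1=F4 (P8)
bar 1: v0=E3 v1=G3 (m3)
bar 2: v0=F3 v1=A3 (M3)
bar 3: v0=E3 v1=G3 (m3)
bar 4: v0=F3 v1=F4 (P8)
bar 5: v0=D3 v1=A3 (P5)
bar 6: v0=C3 v1=G3 (P5)
bar 7: v0=E3 v1=B3 (P5)
bar 8: v0=C3 v1=A3 (M6)
bar 9: v0=E3 v1=C4 (m6)
bar 10: v0=F3 v1=F4 (P8)
  R1 @ bar4.0: E3/E4 P8 -> F3/F4 P8 similar
  R2 @ bar6.0: D3/B3 M6 -> C3/G3 P5 similar
  R2 @ bar10.0: E3/G3 m3 -> F3/F4 P8 similar
  R7 @ bar10.0: G3->F4 leap 10st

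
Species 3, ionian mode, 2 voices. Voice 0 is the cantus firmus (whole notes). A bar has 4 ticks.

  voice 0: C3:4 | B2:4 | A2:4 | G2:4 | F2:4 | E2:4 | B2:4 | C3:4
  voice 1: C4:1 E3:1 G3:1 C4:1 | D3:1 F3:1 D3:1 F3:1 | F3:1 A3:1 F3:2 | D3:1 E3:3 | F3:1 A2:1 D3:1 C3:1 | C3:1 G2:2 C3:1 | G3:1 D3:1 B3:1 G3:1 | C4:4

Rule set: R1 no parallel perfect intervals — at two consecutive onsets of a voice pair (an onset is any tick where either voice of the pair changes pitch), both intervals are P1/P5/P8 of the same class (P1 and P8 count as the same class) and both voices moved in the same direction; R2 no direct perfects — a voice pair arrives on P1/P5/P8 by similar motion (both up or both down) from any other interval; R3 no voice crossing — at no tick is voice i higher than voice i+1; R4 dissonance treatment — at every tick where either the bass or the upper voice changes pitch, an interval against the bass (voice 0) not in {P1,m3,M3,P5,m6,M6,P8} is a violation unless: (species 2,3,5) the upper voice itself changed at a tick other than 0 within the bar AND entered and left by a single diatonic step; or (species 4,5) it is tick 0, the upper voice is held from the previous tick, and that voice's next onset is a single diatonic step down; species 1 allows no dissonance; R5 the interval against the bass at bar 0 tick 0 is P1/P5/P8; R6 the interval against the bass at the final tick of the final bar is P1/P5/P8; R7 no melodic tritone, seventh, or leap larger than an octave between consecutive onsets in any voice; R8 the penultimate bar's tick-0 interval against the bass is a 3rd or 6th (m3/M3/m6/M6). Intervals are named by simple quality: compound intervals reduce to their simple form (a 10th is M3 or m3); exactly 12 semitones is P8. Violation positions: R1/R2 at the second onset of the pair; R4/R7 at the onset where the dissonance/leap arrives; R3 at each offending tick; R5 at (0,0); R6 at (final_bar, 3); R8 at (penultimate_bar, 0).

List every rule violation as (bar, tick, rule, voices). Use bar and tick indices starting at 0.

bar 0: v0=C3 v1=C4 downbeat P8
bar 1: v0=B2 v1=D3 downbeat m3
bar 2: v0=A2 v1=F3 downbeat m6
bar 3: v0=G2 v1=D3 downbeat P5
bar 4: v0=F2 v1=F3 downbeat P8
bar 5: v0=E2 v1=C3 downbeat m6
bar 6: v0=B2 v1=G3 downbeat m6
bar 7: v0=C3 v1=C4 downbeat P8
  -> R7 @ bar 1 tick 0 v(1,): C4->D3 leap 10st
  -> R4 @ bar 1 tick 1 v(0, 1): B2/F3 TT untreated
  -> R4 @ bar 1 tick 3 v(0, 1): B2/F3 TT untreated
  -> R2 @ bar 3 tick 0 v(0, 1): A2/F3 m6 -> G2/D3 P5 similar
  -> R2 @ bar 7 tick 0 v(0, 1): B2/G3 m6 -> C3/C4 P8 similar

(1, 0, R7, (1,))
(1, 1, R4, (0, 1))
(1, 3, R4, (0, 1))
(3, 0, R2, (0, 1))
(7, 0, R2, (0, 1))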